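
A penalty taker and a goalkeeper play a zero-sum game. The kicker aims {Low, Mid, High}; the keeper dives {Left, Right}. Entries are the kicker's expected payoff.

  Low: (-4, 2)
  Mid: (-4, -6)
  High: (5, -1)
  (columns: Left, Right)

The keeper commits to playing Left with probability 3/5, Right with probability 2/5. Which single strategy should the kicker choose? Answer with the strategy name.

Expected payoff of Low: (3/5)·(-4) + (2/5)·2 = -8/5.
Expected payoff of Mid: (3/5)·(-4) + (2/5)·(-6) = -24/5.
Expected payoff of High: (3/5)·5 + (2/5)·(-1) = 13/5.
The largest is 13/5, so the kicker's best response is High.

High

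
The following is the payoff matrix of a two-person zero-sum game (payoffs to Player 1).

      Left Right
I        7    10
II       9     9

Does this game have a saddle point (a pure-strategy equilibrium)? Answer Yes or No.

Yes

Row minima: I → 7, II → 9; maximin = 9.
Column maxima: Left → 9, Right → 10; minimax = 9.
maximin = minimax = 9, so a saddle point exists.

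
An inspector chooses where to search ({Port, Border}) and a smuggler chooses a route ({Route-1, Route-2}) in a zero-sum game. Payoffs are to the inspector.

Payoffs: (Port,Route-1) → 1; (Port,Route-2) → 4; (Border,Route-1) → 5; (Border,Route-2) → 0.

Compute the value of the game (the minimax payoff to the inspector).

5/2

Row minima: Port → 1, Border → 0; maximin = 1.
Column maxima: Route-1 → 5, Route-2 → 4; minimax = 4.
1 ≠ 4, so there is no saddle point; optimal play is mixed.
Let the inspector play Port with probability p. Expected payoff against Route-1: 1p + 5(1−p) = −4p + 5; against Route-2: 4p + 0(1−p) = 4p.
Setting these equal: −4p + 5 = 4p ⇒ −8p = -5 ⇒ p = 5/8, and the value is (-4)·(5/8) + 5 = 5/2.
For the smuggler: with q = P(Route-1), equating Port's and Border's payoffs gives −3q + 4 = 5q ⇒ q = 1/2.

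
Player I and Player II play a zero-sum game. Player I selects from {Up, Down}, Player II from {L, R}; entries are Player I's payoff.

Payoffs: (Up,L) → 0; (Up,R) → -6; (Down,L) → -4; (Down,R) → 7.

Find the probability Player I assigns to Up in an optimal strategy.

11/17

Row minima: Up → -6, Down → -4; maximin = -4.
Column maxima: L → 0, R → 7; minimax = 0.
-4 ≠ 0, so there is no saddle point; optimal play is mixed.
Let Player I play Up with probability p. Expected payoff against L: 0p + (-4)(1−p) = 4p − 4; against R: (-6)p + 7(1−p) = −13p + 7.
Setting these equal: 4p − 4 = −13p + 7 ⇒ 17p = 11 ⇒ p = 11/17, and the value is (4)·(11/17) − 4 = -24/17.
For Player II: with q = P(L), equating Up's and Down's payoffs gives 6q − 6 = −11q + 7 ⇒ q = 13/17.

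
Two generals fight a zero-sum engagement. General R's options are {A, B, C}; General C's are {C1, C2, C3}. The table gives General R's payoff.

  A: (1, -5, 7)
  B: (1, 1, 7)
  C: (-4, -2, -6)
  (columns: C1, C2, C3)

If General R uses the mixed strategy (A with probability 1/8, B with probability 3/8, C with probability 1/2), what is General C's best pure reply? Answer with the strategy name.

If General C plays C1, General R's expected payoff is (1/8)·1 + (3/8)·1 + (1/2)·(-4) = -3/2.
If General C plays C2, General R's expected payoff is (1/8)·(-5) + (3/8)·1 + (1/2)·(-2) = -5/4.
If General C plays C3, General R's expected payoff is (1/8)·7 + (3/8)·7 + (1/2)·(-6) = 1/2.
General C minimizes General R's payoff; the smallest is -3/2, so the best response is C1.

C1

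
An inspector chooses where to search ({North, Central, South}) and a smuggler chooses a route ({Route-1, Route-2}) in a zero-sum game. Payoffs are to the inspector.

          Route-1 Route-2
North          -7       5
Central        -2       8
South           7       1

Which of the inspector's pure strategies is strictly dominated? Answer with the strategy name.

North

Central gives a strictly higher payoff than North against every column: -2 > -7, 8 > 5.
So North is strictly dominated and the inspector never plays it.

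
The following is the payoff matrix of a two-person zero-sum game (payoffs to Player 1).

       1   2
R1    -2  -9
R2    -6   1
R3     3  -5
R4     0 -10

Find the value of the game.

-9/5

Row minima: R1 → -9, R2 → -6, R3 → -5, R4 → -10; maximin = -5.
Column maxima: 1 → 3, 2 → 1; minimax = 1.
-5 ≠ 1, so there is no saddle point; optimal play is mixed.
R1 is strictly dominated by R3, so Player 1 never plays it.
R4 is strictly dominated by R3, so Player 1 never plays it.
On the remaining 2×2 (R2, R3 vs 1, 2):
Let Player 1 play R2 with probability p. Expected payoff against 1: (-6)p + 3(1−p) = −9p + 3; against 2: 1p + (-5)(1−p) = 6p − 5.
Setting these equal: −9p + 3 = 6p − 5 ⇒ −15p = -8 ⇒ p = 8/15, and the value is (-9)·(8/15) + 3 = -9/5.
For Player 2: with q = P(1), equating R2's and R3's payoffs gives −7q + 1 = 8q − 5 ⇒ q = 2/5.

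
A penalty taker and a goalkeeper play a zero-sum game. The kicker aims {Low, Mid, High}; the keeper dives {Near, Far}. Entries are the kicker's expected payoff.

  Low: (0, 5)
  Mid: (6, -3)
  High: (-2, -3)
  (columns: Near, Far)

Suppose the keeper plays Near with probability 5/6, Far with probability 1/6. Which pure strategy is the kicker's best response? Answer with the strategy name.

Mid

Expected payoff of Low: (5/6)·0 + (1/6)·5 = 5/6.
Expected payoff of Mid: (5/6)·6 + (1/6)·(-3) = 9/2.
Expected payoff of High: (5/6)·(-2) + (1/6)·(-3) = -13/6.
The largest is 9/2, so the kicker's best response is Mid.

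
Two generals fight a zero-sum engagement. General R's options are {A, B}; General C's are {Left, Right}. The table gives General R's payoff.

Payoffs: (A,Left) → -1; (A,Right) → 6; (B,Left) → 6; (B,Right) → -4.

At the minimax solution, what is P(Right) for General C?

Row minima: A → -1, B → -4; maximin = -1.
Column maxima: Left → 6, Right → 6; minimax = 6.
-1 ≠ 6, so there is no saddle point; optimal play is mixed.
Let General R play A with probability p. Expected payoff against Left: (-1)p + 6(1−p) = −7p + 6; against Right: 6p + (-4)(1−p) = 10p − 4.
Setting these equal: −7p + 6 = 10p − 4 ⇒ −17p = -10 ⇒ p = 10/17, and the value is (-7)·(10/17) + 6 = 32/17.
For General C: with q = P(Left), equating A's and B's payoffs gives −7q + 6 = 10q − 4 ⇒ q = 10/17.

7/17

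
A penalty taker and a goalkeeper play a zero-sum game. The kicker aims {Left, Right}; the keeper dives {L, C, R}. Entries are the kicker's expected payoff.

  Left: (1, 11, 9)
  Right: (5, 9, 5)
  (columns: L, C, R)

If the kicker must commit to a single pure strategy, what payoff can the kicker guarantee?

5

Row minima: Left → 1, Right → 5.
The best of these is 5.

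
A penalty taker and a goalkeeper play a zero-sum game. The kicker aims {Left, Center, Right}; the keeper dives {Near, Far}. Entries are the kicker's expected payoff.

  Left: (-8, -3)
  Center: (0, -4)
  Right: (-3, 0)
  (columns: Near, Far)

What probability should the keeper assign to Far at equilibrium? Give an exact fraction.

3/7

Row minima: Left → -8, Center → -4, Right → -3; maximin = -3.
Column maxima: Near → 0, Far → 0; minimax = 0.
-3 ≠ 0, so there is no saddle point; optimal play is mixed.
Left is strictly dominated by Right, so the kicker never plays it.
On the remaining 2×2 (Center, Right vs Near, Far):
Let the kicker play Center with probability p. Expected payoff against Near: 0p + (-3)(1−p) = 3p − 3; against Far: (-4)p + 0(1−p) = −4p.
Setting these equal: 3p − 3 = −4p ⇒ 7p = 3 ⇒ p = 3/7, and the value is (3)·(3/7) − 3 = -12/7.
For the keeper: with q = P(Near), equating Center's and Right's payoffs gives 4q − 4 = −3q ⇒ q = 4/7.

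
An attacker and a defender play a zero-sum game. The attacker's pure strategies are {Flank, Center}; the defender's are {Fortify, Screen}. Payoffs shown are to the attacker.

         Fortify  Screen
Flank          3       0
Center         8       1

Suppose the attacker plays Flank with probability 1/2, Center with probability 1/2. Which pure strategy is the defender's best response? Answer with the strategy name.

If the defender plays Fortify, the attacker's expected payoff is (1/2)·3 + (1/2)·8 = 11/2.
If the defender plays Screen, the attacker's expected payoff is (1/2)·0 + (1/2)·1 = 1/2.
The defender minimizes the attacker's payoff; the smallest is 1/2, so the best response is Screen.

Screen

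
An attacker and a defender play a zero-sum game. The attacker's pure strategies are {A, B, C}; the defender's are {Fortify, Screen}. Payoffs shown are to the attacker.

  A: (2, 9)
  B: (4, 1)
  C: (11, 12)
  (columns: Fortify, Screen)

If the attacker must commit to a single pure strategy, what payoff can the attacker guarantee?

Row minima: A → 2, B → 1, C → 11.
The best of these is 11.

11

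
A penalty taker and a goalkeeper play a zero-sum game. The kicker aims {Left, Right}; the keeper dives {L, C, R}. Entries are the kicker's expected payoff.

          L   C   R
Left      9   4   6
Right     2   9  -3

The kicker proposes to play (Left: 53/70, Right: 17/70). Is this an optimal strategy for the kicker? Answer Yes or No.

No

Against L this mix gives (53/70)·9 + (17/70)·2 = 73/10.
Against C this mix gives (53/70)·4 + (17/70)·9 = 73/14.
Against R this mix gives (53/70)·6 + (17/70)·(-3) = 267/70.
The keeper will play R, holding the kicker to 267/70. Shifting weight toward the row that does better against R would raise this floor (the equalizing mix achieves 33/7 against both R and C), so the proposed strategy is not optimal.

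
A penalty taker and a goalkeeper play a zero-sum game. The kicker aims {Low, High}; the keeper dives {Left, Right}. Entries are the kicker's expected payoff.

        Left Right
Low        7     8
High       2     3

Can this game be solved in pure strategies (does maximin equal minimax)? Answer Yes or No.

Row minima: Low → 7, High → 2; maximin = 7.
Column maxima: Left → 7, Right → 8; minimax = 7.
maximin = minimax = 7, so a saddle point exists.

Yes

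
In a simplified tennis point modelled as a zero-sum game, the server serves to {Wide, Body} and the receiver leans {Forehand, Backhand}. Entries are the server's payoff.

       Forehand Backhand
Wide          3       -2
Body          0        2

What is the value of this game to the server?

6/7

Row minima: Wide → -2, Body → 0; maximin = 0.
Column maxima: Forehand → 3, Backhand → 2; minimax = 2.
0 ≠ 2, so there is no saddle point; optimal play is mixed.
Let the server play Wide with probability p. Expected payoff against Forehand: 3p + 0(1−p) = 3p; against Backhand: (-2)p + 2(1−p) = −4p + 2.
Setting these equal: 3p = −4p + 2 ⇒ 7p = 2 ⇒ p = 2/7, and the value is (3)·(2/7) = 6/7.
For the receiver: with q = P(Forehand), equating Wide's and Body's payoffs gives 5q − 2 = −2q + 2 ⇒ q = 4/7.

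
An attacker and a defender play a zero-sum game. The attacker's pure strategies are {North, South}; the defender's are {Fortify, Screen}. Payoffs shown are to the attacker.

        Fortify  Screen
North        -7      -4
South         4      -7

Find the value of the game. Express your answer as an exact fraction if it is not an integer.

-65/14

Row minima: North → -7, South → -7; maximin = -7.
Column maxima: Fortify → 4, Screen → -4; minimax = -4.
-7 ≠ -4, so there is no saddle point; optimal play is mixed.
Let the attacker play North with probability p. Expected payoff against Fortify: (-7)p + 4(1−p) = −11p + 4; against Screen: (-4)p + (-7)(1−p) = 3p − 7.
Setting these equal: −11p + 4 = 3p − 7 ⇒ −14p = -11 ⇒ p = 11/14, and the value is (-11)·(11/14) + 4 = -65/14.
For the defender: with q = P(Fortify), equating North's and South's payoffs gives −3q − 4 = 11q − 7 ⇒ q = 3/14.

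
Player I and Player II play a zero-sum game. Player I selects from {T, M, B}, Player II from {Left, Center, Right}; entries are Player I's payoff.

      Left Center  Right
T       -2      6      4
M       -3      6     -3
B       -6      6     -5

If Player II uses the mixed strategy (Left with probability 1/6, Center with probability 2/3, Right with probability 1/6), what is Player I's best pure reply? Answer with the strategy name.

T

Expected payoff of T: (1/6)·(-2) + (2/3)·6 + (1/6)·4 = 13/3.
Expected payoff of M: (1/6)·(-3) + (2/3)·6 + (1/6)·(-3) = 3.
Expected payoff of B: (1/6)·(-6) + (2/3)·6 + (1/6)·(-5) = 13/6.
The largest is 13/3, so Player I's best response is T.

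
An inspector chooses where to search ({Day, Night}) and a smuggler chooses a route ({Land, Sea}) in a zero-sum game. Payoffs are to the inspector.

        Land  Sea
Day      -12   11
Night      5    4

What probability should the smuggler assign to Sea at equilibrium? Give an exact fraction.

Row minima: Day → -12, Night → 4; maximin = 4.
Column maxima: Land → 5, Sea → 11; minimax = 5.
4 ≠ 5, so there is no saddle point; optimal play is mixed.
Let the inspector play Day with probability p. Expected payoff against Land: (-12)p + 5(1−p) = −17p + 5; against Sea: 11p + 4(1−p) = 7p + 4.
Setting these equal: −17p + 5 = 7p + 4 ⇒ −24p = -1 ⇒ p = 1/24, and the value is (-17)·(1/24) + 5 = 103/24.
For the smuggler: with q = P(Land), equating Day's and Night's payoffs gives −23q + 11 = q + 4 ⇒ q = 7/24.

17/24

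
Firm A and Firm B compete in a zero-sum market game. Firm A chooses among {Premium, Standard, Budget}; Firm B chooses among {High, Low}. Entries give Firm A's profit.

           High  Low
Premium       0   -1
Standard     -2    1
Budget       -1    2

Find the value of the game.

Row minima: Premium → -1, Standard → -2, Budget → -1; maximin = -1.
Column maxima: High → 0, Low → 2; minimax = 0.
-1 ≠ 0, so there is no saddle point; optimal play is mixed.
Standard is strictly dominated by Budget, so Firm A never plays it.
On the remaining 2×2 (Premium, Budget vs High, Low):
Let Firm A play Premium with probability p. Expected payoff against High: 0p + (-1)(1−p) = p − 1; against Low: (-1)p + 2(1−p) = −3p + 2.
Setting these equal: p − 1 = −3p + 2 ⇒ 4p = 3 ⇒ p = 3/4, and the value is (1)·(3/4) − 1 = -1/4.
For Firm B: with q = P(High), equating Premium's and Budget's payoffs gives q − 1 = −3q + 2 ⇒ q = 3/4.

-1/4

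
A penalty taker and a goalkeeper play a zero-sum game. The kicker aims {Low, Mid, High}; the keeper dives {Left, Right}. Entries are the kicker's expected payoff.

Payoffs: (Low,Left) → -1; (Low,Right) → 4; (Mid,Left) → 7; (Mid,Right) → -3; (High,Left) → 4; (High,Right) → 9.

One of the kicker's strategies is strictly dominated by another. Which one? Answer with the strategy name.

Low

High gives a strictly higher payoff than Low against every column: 4 > -1, 9 > 4.
So Low is strictly dominated and the kicker never plays it.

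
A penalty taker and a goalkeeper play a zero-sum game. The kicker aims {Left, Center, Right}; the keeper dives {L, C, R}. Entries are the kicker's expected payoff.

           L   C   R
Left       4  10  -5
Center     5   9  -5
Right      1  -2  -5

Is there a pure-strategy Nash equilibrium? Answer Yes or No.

Row minima: Left → -5, Center → -5, Right → -5; maximin = -5.
Column maxima: L → 5, C → 10, R → -5; minimax = -5.
maximin = minimax = -5, so a saddle point exists.

Yes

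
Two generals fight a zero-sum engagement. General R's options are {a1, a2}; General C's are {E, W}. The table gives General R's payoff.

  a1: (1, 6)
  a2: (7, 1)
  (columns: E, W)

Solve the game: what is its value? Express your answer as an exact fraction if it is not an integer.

Row minima: a1 → 1, a2 → 1; maximin = 1.
Column maxima: E → 7, W → 6; minimax = 6.
1 ≠ 6, so there is no saddle point; optimal play is mixed.
Let General R play a1 with probability p. Expected payoff against E: 1p + 7(1−p) = −6p + 7; against W: 6p + 1(1−p) = 5p + 1.
Setting these equal: −6p + 7 = 5p + 1 ⇒ −11p = -6 ⇒ p = 6/11, and the value is (-6)·(6/11) + 7 = 41/11.
For General C: with q = P(E), equating a1's and a2's payoffs gives −5q + 6 = 6q + 1 ⇒ q = 5/11.

41/11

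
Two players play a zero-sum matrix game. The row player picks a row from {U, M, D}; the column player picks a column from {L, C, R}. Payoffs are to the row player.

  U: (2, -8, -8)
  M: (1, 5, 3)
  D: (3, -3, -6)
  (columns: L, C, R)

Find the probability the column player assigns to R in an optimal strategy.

Row minima: U → -8, M → 1, D → -6; maximin = 1.
Column maxima: L → 3, C → 5, R → 3; minimax = 3.
1 ≠ 3, so there is no saddle point; optimal play is mixed.
U is strictly dominated by D, so the row player never plays it.
With U eliminated, C is strictly dominated by R (it gives the row player strictly more in every remaining row), so the column player never plays it.
On the remaining 2×2 (M, D vs L, R):
Let the row player play M with probability p. Expected payoff against L: 1p + 3(1−p) = −2p + 3; against R: 3p + (-6)(1−p) = 9p − 6.
Setting these equal: −2p + 3 = 9p − 6 ⇒ −11p = -9 ⇒ p = 9/11, and the value is (-2)·(9/11) + 3 = 15/11.
For the column player: with q = P(L), equating M's and D's payoffs gives −2q + 3 = 9q − 6 ⇒ q = 9/11.

2/11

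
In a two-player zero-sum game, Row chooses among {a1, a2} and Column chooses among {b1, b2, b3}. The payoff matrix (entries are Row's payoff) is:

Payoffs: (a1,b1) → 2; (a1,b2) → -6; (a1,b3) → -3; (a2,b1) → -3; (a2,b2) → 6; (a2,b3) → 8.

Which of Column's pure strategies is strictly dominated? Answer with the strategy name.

b3

b2 holds Row's payoff strictly below b3 in every row: -6 < -3, 6 < 8.
So b3 is strictly dominated for Column.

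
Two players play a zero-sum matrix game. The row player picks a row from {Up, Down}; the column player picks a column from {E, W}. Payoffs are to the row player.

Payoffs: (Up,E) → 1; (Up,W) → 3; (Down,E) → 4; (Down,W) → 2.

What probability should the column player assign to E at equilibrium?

1/4

Row minima: Up → 1, Down → 2; maximin = 2.
Column maxima: E → 4, W → 3; minimax = 3.
2 ≠ 3, so there is no saddle point; optimal play is mixed.
Let the row player play Up with probability p. Expected payoff against E: 1p + 4(1−p) = −3p + 4; against W: 3p + 2(1−p) = p + 2.
Setting these equal: −3p + 4 = p + 2 ⇒ −4p = -2 ⇒ p = 1/2, and the value is (-3)·(1/2) + 4 = 5/2.
For the column player: with q = P(E), equating Up's and Down's payoffs gives −2q + 3 = 2q + 2 ⇒ q = 1/4.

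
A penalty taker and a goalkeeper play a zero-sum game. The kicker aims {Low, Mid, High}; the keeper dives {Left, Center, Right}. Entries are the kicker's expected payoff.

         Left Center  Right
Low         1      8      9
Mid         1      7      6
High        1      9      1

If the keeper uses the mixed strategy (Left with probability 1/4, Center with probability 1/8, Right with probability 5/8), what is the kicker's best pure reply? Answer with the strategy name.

Low

Expected payoff of Low: (1/4)·1 + (1/8)·8 + (5/8)·9 = 55/8.
Expected payoff of Mid: (1/4)·1 + (1/8)·7 + (5/8)·6 = 39/8.
Expected payoff of High: (1/4)·1 + (1/8)·9 + (5/8)·1 = 2.
The largest is 55/8, so the kicker's best response is Low.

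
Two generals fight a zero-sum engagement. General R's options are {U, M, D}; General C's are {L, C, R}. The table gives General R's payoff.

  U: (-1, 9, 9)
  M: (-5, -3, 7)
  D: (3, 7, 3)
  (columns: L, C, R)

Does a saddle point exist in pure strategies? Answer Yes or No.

Row minima: U → -1, M → -5, D → 3; maximin = 3.
Column maxima: L → 3, C → 9, R → 9; minimax = 3.
maximin = minimax = 3, so a saddle point exists.

Yes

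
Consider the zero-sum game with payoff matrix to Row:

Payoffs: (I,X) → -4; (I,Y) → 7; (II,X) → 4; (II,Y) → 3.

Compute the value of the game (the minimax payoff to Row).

Row minima: I → -4, II → 3; maximin = 3.
Column maxima: X → 4, Y → 7; minimax = 4.
3 ≠ 4, so there is no saddle point; optimal play is mixed.
Let Row play I with probability p. Expected payoff against X: (-4)p + 4(1−p) = −8p + 4; against Y: 7p + 3(1−p) = 4p + 3.
Setting these equal: −8p + 4 = 4p + 3 ⇒ −12p = -1 ⇒ p = 1/12, and the value is (-8)·(1/12) + 4 = 10/3.
For Column: with q = P(X), equating I's and II's payoffs gives −11q + 7 = q + 3 ⇒ q = 1/3.

10/3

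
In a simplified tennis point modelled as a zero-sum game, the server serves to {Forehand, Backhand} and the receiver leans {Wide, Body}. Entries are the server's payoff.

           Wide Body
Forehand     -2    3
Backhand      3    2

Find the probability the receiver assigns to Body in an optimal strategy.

Row minima: Forehand → -2, Backhand → 2; maximin = 2.
Column maxima: Wide → 3, Body → 3; minimax = 3.
2 ≠ 3, so there is no saddle point; optimal play is mixed.
Let the server play Forehand with probability p. Expected payoff against Wide: (-2)p + 3(1−p) = −5p + 3; against Body: 3p + 2(1−p) = p + 2.
Setting these equal: −5p + 3 = p + 2 ⇒ −6p = -1 ⇒ p = 1/6, and the value is (-5)·(1/6) + 3 = 13/6.
For the receiver: with q = P(Wide), equating Forehand's and Backhand's payoffs gives −5q + 3 = q + 2 ⇒ q = 1/6.

5/6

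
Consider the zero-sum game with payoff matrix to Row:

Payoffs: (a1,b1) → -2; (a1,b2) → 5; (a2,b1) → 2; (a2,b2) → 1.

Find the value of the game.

3/2

Row minima: a1 → -2, a2 → 1; maximin = 1.
Column maxima: b1 → 2, b2 → 5; minimax = 2.
1 ≠ 2, so there is no saddle point; optimal play is mixed.
Let Row play a1 with probability p. Expected payoff against b1: (-2)p + 2(1−p) = −4p + 2; against b2: 5p + 1(1−p) = 4p + 1.
Setting these equal: −4p + 2 = 4p + 1 ⇒ −8p = -1 ⇒ p = 1/8, and the value is (-4)·(1/8) + 2 = 3/2.
For Column: with q = P(b1), equating a1's and a2's payoffs gives −7q + 5 = q + 1 ⇒ q = 1/2.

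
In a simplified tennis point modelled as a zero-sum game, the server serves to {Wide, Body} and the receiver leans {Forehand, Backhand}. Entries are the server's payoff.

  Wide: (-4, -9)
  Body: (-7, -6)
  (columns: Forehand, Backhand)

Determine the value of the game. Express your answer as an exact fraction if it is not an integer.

-13/2

Row minima: Wide → -9, Body → -7; maximin = -7.
Column maxima: Forehand → -4, Backhand → -6; minimax = -6.
-7 ≠ -6, so there is no saddle point; optimal play is mixed.
Let the server play Wide with probability p. Expected payoff against Forehand: (-4)p + (-7)(1−p) = 3p − 7; against Backhand: (-9)p + (-6)(1−p) = −3p − 6.
Setting these equal: 3p − 7 = −3p − 6 ⇒ 6p = 1 ⇒ p = 1/6, and the value is (3)·(1/6) − 7 = -13/2.
For the receiver: with q = P(Forehand), equating Wide's and Body's payoffs gives 5q − 9 = −q − 6 ⇒ q = 1/2.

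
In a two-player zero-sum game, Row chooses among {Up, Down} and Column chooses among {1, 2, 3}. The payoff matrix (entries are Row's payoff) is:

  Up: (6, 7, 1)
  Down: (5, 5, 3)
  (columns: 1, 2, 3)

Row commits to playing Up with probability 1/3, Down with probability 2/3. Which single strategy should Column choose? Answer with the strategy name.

3

If Column plays 1, Row's expected payoff is (1/3)·6 + (2/3)·5 = 16/3.
If Column plays 2, Row's expected payoff is (1/3)·7 + (2/3)·5 = 17/3.
If Column plays 3, Row's expected payoff is (1/3)·1 + (2/3)·3 = 7/3.
Column minimizes Row's payoff; the smallest is 7/3, so the best response is 3.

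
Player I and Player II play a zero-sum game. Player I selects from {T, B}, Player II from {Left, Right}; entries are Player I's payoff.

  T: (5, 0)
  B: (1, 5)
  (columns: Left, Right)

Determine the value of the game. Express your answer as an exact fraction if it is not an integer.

Row minima: T → 0, B → 1; maximin = 1.
Column maxima: Left → 5, Right → 5; minimax = 5.
1 ≠ 5, so there is no saddle point; optimal play is mixed.
Let Player I play T with probability p. Expected payoff against Left: 5p + 1(1−p) = 4p + 1; against Right: 0p + 5(1−p) = −5p + 5.
Setting these equal: 4p + 1 = −5p + 5 ⇒ 9p = 4 ⇒ p = 4/9, and the value is (4)·(4/9) + 1 = 25/9.
For Player II: with q = P(Left), equating T's and B's payoffs gives 5q = −4q + 5 ⇒ q = 5/9.

25/9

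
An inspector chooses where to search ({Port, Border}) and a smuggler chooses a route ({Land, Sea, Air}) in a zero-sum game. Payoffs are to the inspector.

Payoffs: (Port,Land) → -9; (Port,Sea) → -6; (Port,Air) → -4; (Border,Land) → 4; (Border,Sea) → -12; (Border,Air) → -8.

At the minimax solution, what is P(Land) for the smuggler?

Row minima: Port → -9, Border → -12; maximin = -9.
Column maxima: Land → 4, Sea → -6, Air → -4; minimax = -6.
-9 ≠ -6, so there is no saddle point; optimal play is mixed.
Air is strictly dominated by Sea (it gives the inspector strictly more in every row), so the smuggler never plays it.
On the remaining 2×2 (Port, Border vs Land, Sea):
Let the inspector play Port with probability p. Expected payoff against Land: (-9)p + 4(1−p) = −13p + 4; against Sea: (-6)p + (-12)(1−p) = 6p − 12.
Setting these equal: −13p + 4 = 6p − 12 ⇒ −19p = -16 ⇒ p = 16/19, and the value is (-13)·(16/19) + 4 = -132/19.
For the smuggler: with q = P(Land), equating Port's and Border's payoffs gives −3q − 6 = 16q − 12 ⇒ q = 6/19.

6/19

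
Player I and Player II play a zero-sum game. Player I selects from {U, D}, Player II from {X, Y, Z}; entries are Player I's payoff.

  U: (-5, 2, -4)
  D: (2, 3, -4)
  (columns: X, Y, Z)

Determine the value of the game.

-4

Row minima: U → -5, D → -4; maximin = -4.
Column maxima: X → 2, Y → 3, Z → -4; minimax = -4.
Since maximin = minimax = -4, there is a saddle point and the value is -4.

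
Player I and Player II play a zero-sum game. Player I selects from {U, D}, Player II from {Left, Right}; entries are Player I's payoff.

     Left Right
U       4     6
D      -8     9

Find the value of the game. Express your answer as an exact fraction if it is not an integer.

4

Row minima: U → 4, D → -8; maximin = 4.
Column maxima: Left → 4, Right → 9; minimax = 4.
Since maximin = minimax = 4, there is a saddle point and the value is 4.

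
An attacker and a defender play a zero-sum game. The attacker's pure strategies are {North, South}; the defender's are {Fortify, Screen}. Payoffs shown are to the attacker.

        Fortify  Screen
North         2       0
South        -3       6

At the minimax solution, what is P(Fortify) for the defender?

Row minima: North → 0, South → -3; maximin = 0.
Column maxima: Fortify → 2, Screen → 6; minimax = 2.
0 ≠ 2, so there is no saddle point; optimal play is mixed.
Let the attacker play North with probability p. Expected payoff against Fortify: 2p + (-3)(1−p) = 5p − 3; against Screen: 0p + 6(1−p) = −6p + 6.
Setting these equal: 5p − 3 = −6p + 6 ⇒ 11p = 9 ⇒ p = 9/11, and the value is (5)·(9/11) − 3 = 12/11.
For the defender: with q = P(Fortify), equating North's and South's payoffs gives 2q = −9q + 6 ⇒ q = 6/11.

6/11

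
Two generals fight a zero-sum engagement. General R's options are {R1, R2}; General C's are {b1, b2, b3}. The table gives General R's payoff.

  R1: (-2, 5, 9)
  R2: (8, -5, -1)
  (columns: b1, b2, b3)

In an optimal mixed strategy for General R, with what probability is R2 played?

Row minima: R1 → -2, R2 → -5; maximin = -2.
Column maxima: b1 → 8, b2 → 5, b3 → 9; minimax = 5.
-2 ≠ 5, so there is no saddle point; optimal play is mixed.
b3 is strictly dominated by b2 (it gives General R strictly more in every row), so General C never plays it.
On the remaining 2×2 (R1, R2 vs b1, b2):
Let General R play R1 with probability p. Expected payoff against b1: (-2)p + 8(1−p) = −10p + 8; against b2: 5p + (-5)(1−p) = 10p − 5.
Setting these equal: −10p + 8 = 10p − 5 ⇒ −20p = -13 ⇒ p = 13/20, and the value is (-10)·(13/20) + 8 = 3/2.
For General C: with q = P(b1), equating R1's and R2's payoffs gives −7q + 5 = 13q − 5 ⇒ q = 1/2.

7/20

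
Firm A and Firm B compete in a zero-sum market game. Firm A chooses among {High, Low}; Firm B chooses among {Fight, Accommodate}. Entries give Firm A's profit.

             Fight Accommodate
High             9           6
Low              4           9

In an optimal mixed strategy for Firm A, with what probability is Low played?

3/8

Row minima: High → 6, Low → 4; maximin = 6.
Column maxima: Fight → 9, Accommodate → 9; minimax = 9.
6 ≠ 9, so there is no saddle point; optimal play is mixed.
Let Firm A play High with probability p. Expected payoff against Fight: 9p + 4(1−p) = 5p + 4; against Accommodate: 6p + 9(1−p) = −3p + 9.
Setting these equal: 5p + 4 = −3p + 9 ⇒ 8p = 5 ⇒ p = 5/8, and the value is (5)·(5/8) + 4 = 57/8.
For Firm B: with q = P(Fight), equating High's and Low's payoffs gives 3q + 6 = −5q + 9 ⇒ q = 3/8.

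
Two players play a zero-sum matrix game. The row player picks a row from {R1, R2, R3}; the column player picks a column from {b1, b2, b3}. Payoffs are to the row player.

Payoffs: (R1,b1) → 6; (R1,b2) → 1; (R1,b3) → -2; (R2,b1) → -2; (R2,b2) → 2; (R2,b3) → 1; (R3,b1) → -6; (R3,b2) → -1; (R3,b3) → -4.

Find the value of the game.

Row minima: R1 → -2, R2 → -2, R3 → -6; maximin = -2.
Column maxima: b1 → 6, b2 → 2, b3 → 1; minimax = 1.
-2 ≠ 1, so there is no saddle point; optimal play is mixed.
R3 is strictly dominated by R1, so the row player never plays it.
b2 is strictly dominated by b3 (it gives the row player strictly more in every row), so the column player never plays it.
On the remaining 2×2 (R1, R2 vs b1, b3):
Let the row player play R1 with probability p. Expected payoff against b1: 6p + (-2)(1−p) = 8p − 2; against b3: (-2)p + 1(1−p) = −3p + 1.
Setting these equal: 8p − 2 = −3p + 1 ⇒ 11p = 3 ⇒ p = 3/11, and the value is (8)·(3/11) − 2 = 2/11.
For the column player: with q = P(b1), equating R1's and R2's payoffs gives 8q − 2 = −3q + 1 ⇒ q = 3/11.

2/11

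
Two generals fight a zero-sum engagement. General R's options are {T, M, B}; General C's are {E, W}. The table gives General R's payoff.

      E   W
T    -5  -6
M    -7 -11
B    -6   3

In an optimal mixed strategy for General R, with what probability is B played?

1/10

Row minima: T → -6, M → -11, B → -6; maximin = -6.
Column maxima: E → -5, W → 3; minimax = -5.
-6 ≠ -5, so there is no saddle point; optimal play is mixed.
M is strictly dominated by T, so General R never plays it.
On the remaining 2×2 (T, B vs E, W):
Let General R play T with probability p. Expected payoff against E: (-5)p + (-6)(1−p) = p − 6; against W: (-6)p + 3(1−p) = −9p + 3.
Setting these equal: p − 6 = −9p + 3 ⇒ 10p = 9 ⇒ p = 9/10, and the value is (1)·(9/10) − 6 = -51/10.
For General C: with q = P(E), equating T's and B's payoffs gives q − 6 = −9q + 3 ⇒ q = 9/10.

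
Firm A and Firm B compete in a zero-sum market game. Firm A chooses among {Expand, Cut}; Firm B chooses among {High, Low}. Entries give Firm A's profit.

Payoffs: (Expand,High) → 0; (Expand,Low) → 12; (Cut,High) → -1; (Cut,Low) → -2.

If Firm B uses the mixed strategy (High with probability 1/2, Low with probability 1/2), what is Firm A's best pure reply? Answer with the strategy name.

Expected payoff of Expand: (1/2)·0 + (1/2)·12 = 6.
Expected payoff of Cut: (1/2)·(-1) + (1/2)·(-2) = -3/2.
The largest is 6, so Firm A's best response is Expand.

Expand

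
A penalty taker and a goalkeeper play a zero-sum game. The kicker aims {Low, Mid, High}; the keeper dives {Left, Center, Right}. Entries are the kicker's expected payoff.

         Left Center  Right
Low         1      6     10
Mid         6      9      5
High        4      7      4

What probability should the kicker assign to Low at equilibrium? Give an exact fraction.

1/10

Row minima: Low → 1, Mid → 5, High → 4; maximin = 5.
Column maxima: Left → 6, Center → 9, Right → 10; minimax = 6.
5 ≠ 6, so there is no saddle point; optimal play is mixed.
High is strictly dominated by Mid, so the kicker never plays it.
Center is strictly dominated by Left (it gives the kicker strictly more in every row), so the keeper never plays it.
On the remaining 2×2 (Low, Mid vs Left, Right):
Let the kicker play Low with probability p. Expected payoff against Left: 1p + 6(1−p) = −5p + 6; against Right: 10p + 5(1−p) = 5p + 5.
Setting these equal: −5p + 6 = 5p + 5 ⇒ −10p = -1 ⇒ p = 1/10, and the value is (-5)·(1/10) + 6 = 11/2.
For the keeper: with q = P(Left), equating Low's and Mid's payoffs gives −9q + 10 = q + 5 ⇒ q = 1/2.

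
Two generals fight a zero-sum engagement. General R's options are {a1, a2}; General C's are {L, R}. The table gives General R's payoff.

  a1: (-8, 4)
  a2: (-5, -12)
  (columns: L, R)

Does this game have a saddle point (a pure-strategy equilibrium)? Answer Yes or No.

Row minima: a1 → -8, a2 → -12; maximin = -8.
Column maxima: L → -5, R → 4; minimax = -5.
-8 ≠ -5, so no pure-strategy equilibrium exists.

No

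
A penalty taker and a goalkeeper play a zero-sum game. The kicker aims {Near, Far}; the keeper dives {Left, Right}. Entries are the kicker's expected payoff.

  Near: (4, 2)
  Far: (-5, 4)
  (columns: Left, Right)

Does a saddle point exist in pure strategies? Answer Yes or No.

No

Row minima: Near → 2, Far → -5; maximin = 2.
Column maxima: Left → 4, Right → 4; minimax = 4.
2 ≠ 4, so no pure-strategy equilibrium exists.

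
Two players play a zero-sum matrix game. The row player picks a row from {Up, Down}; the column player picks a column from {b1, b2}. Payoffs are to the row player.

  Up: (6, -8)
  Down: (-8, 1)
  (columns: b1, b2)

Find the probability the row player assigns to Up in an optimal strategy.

Row minima: Up → -8, Down → -8; maximin = -8.
Column maxima: b1 → 6, b2 → 1; minimax = 1.
-8 ≠ 1, so there is no saddle point; optimal play is mixed.
Let the row player play Up with probability p. Expected payoff against b1: 6p + (-8)(1−p) = 14p − 8; against b2: (-8)p + 1(1−p) = −9p + 1.
Setting these equal: 14p − 8 = −9p + 1 ⇒ 23p = 9 ⇒ p = 9/23, and the value is (14)·(9/23) − 8 = -58/23.
For the column player: with q = P(b1), equating Up's and Down's payoffs gives 14q − 8 = −9q + 1 ⇒ q = 9/23.

9/23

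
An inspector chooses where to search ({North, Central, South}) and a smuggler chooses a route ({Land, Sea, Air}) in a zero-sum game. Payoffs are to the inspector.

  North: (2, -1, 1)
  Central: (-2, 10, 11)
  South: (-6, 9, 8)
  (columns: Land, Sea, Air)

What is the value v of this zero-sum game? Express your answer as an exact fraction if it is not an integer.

Row minima: North → -1, Central → -2, South → -6; maximin = -1.
Column maxima: Land → 2, Sea → 10, Air → 11; minimax = 2.
-1 ≠ 2, so there is no saddle point; optimal play is mixed.
South is strictly dominated by Central, so the inspector never plays it.
With South eliminated, Air is strictly dominated by Sea (it gives the inspector strictly more in every remaining row), so the smuggler never plays it.
On the remaining 2×2 (North, Central vs Land, Sea):
Let the inspector play North with probability p. Expected payoff against Land: 2p + (-2)(1−p) = 4p − 2; against Sea: (-1)p + 10(1−p) = −11p + 10.
Setting these equal: 4p − 2 = −11p + 10 ⇒ 15p = 12 ⇒ p = 4/5, and the value is (4)·(4/5) − 2 = 6/5.
For the smuggler: with q = P(Land), equating North's and Central's payoffs gives 3q − 1 = −12q + 10 ⇒ q = 11/15.

6/5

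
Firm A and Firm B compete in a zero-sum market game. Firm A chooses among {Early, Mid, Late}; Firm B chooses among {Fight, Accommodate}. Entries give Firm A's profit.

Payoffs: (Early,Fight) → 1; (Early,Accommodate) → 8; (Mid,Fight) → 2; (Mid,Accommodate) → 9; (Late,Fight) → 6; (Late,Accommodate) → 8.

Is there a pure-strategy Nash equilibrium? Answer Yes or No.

Row minima: Early → 1, Mid → 2, Late → 6; maximin = 6.
Column maxima: Fight → 6, Accommodate → 9; minimax = 6.
maximin = minimax = 6, so a saddle point exists.

Yes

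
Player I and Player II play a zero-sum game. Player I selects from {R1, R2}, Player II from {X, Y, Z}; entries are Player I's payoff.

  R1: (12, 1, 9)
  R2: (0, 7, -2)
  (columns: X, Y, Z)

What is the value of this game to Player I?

65/17

Row minima: R1 → 1, R2 → -2; maximin = 1.
Column maxima: X → 12, Y → 7, Z → 9; minimax = 7.
1 ≠ 7, so there is no saddle point; optimal play is mixed.
X is strictly dominated by Z (it gives Player I strictly more in every row), so Player II never plays it.
On the remaining 2×2 (R1, R2 vs Y, Z):
Let Player I play R1 with probability p. Expected payoff against Y: 1p + 7(1−p) = −6p + 7; against Z: 9p + (-2)(1−p) = 11p − 2.
Setting these equal: −6p + 7 = 11p − 2 ⇒ −17p = -9 ⇒ p = 9/17, and the value is (-6)·(9/17) + 7 = 65/17.
For Player II: with q = P(Y), equating R1's and R2's payoffs gives −8q + 9 = 9q − 2 ⇒ q = 11/17.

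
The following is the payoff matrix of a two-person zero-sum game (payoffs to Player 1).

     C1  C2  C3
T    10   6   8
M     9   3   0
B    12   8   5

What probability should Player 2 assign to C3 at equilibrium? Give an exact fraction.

2/5

Row minima: T → 6, M → 0, B → 5; maximin = 6.
Column maxima: C1 → 12, C2 → 8, C3 → 8; minimax = 8.
6 ≠ 8, so there is no saddle point; optimal play is mixed.
M is strictly dominated by T, so Player 1 never plays it.
C1 is strictly dominated by C2 (it gives Player 1 strictly more in every row), so Player 2 never plays it.
On the remaining 2×2 (T, B vs C2, C3):
Let Player 1 play T with probability p. Expected payoff against C2: 6p + 8(1−p) = −2p + 8; against C3: 8p + 5(1−p) = 3p + 5.
Setting these equal: −2p + 8 = 3p + 5 ⇒ −5p = -3 ⇒ p = 3/5, and the value is (-2)·(3/5) + 8 = 34/5.
For Player 2: with q = P(C2), equating T's and B's payoffs gives −2q + 8 = 3q + 5 ⇒ q = 3/5.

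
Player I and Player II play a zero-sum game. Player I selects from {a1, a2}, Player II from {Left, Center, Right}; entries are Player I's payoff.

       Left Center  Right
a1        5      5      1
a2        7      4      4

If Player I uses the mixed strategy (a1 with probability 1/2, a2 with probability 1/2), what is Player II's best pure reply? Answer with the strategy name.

If Player II plays Left, Player I's expected payoff is (1/2)·5 + (1/2)·7 = 6.
If Player II plays Center, Player I's expected payoff is (1/2)·5 + (1/2)·4 = 9/2.
If Player II plays Right, Player I's expected payoff is (1/2)·1 + (1/2)·4 = 5/2.
Player II minimizes Player I's payoff; the smallest is 5/2, so the best response is Right.

Right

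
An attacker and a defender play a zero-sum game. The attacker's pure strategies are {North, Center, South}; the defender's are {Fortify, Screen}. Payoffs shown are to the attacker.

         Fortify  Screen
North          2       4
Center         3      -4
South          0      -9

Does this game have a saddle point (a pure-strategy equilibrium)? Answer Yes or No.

Row minima: North → 2, Center → -4, South → -9; maximin = 2.
Column maxima: Fortify → 3, Screen → 4; minimax = 3.
2 ≠ 3, so no pure-strategy equilibrium exists.

No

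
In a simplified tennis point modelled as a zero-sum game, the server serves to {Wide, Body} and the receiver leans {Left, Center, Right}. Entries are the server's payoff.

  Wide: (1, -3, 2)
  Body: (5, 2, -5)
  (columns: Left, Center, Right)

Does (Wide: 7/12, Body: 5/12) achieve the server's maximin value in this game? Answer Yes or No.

Against Left this mix gives (7/12)·1 + (5/12)·5 = 8/3.
Against Center this mix gives (7/12)·(-3) + (5/12)·2 = -11/12.
Against Right this mix gives (7/12)·2 + (5/12)·(-5) = -11/12.
All of the receiver's active replies (Center, Right) yield -11/12, and no column does worse for the server. The mix makes the receiver indifferent and guarantees -11/12, so it is optimal.

Yes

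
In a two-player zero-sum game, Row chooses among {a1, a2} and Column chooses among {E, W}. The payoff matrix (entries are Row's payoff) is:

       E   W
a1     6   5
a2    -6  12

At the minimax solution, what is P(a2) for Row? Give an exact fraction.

Row minima: a1 → 5, a2 → -6; maximin = 5.
Column maxima: E → 6, W → 12; minimax = 6.
5 ≠ 6, so there is no saddle point; optimal play is mixed.
Let Row play a1 with probability p. Expected payoff against E: 6p + (-6)(1−p) = 12p − 6; against W: 5p + 12(1−p) = −7p + 12.
Setting these equal: 12p − 6 = −7p + 12 ⇒ 19p = 18 ⇒ p = 18/19, and the value is (12)·(18/19) − 6 = 102/19.
For Column: with q = P(E), equating a1's and a2's payoffs gives q + 5 = −18q + 12 ⇒ q = 7/19.

1/19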